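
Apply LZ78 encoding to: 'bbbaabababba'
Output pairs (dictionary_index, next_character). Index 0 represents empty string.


LZ78 encoding steps:
Dictionary: {0: ''}
Step 1: w='' (idx 0), next='b' -> output (0, 'b'), add 'b' as idx 1
Step 2: w='b' (idx 1), next='b' -> output (1, 'b'), add 'bb' as idx 2
Step 3: w='' (idx 0), next='a' -> output (0, 'a'), add 'a' as idx 3
Step 4: w='a' (idx 3), next='b' -> output (3, 'b'), add 'ab' as idx 4
Step 5: w='ab' (idx 4), next='a' -> output (4, 'a'), add 'aba' as idx 5
Step 6: w='bb' (idx 2), next='a' -> output (2, 'a'), add 'bba' as idx 6


Encoded: [(0, 'b'), (1, 'b'), (0, 'a'), (3, 'b'), (4, 'a'), (2, 'a')]


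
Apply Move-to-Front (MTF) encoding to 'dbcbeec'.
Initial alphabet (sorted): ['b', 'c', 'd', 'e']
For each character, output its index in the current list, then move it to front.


MTF encoding:
'd': index 2 in ['b', 'c', 'd', 'e'] -> ['d', 'b', 'c', 'e']
'b': index 1 in ['d', 'b', 'c', 'e'] -> ['b', 'd', 'c', 'e']
'c': index 2 in ['b', 'd', 'c', 'e'] -> ['c', 'b', 'd', 'e']
'b': index 1 in ['c', 'b', 'd', 'e'] -> ['b', 'c', 'd', 'e']
'e': index 3 in ['b', 'c', 'd', 'e'] -> ['e', 'b', 'c', 'd']
'e': index 0 in ['e', 'b', 'c', 'd'] -> ['e', 'b', 'c', 'd']
'c': index 2 in ['e', 'b', 'c', 'd'] -> ['c', 'e', 'b', 'd']


Output: [2, 1, 2, 1, 3, 0, 2]


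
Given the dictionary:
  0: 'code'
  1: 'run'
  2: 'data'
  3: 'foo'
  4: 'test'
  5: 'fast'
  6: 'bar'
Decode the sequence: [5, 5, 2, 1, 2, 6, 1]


Look up each index in the dictionary:
  5 -> 'fast'
  5 -> 'fast'
  2 -> 'data'
  1 -> 'run'
  2 -> 'data'
  6 -> 'bar'
  1 -> 'run'

Decoded: "fast fast data run data bar run"


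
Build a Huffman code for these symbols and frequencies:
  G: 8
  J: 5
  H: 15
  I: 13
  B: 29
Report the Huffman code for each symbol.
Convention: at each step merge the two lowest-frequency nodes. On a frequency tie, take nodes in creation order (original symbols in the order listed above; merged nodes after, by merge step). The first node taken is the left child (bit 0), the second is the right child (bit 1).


Huffman tree construction:
Step 1: Merge J(5) + G(8) = 13
Step 2: Merge I(13) + (J+G)(13) = 26
Step 3: Merge H(15) + (I+(J+G))(26) = 41
Step 4: Merge B(29) + (H+(I+(J+G)))(41) = 70
Read each symbol's code off the tree from the root (left child = 0, right child = 1).

Codes:
  G: 1111 (length 4)
  J: 1110 (length 4)
  H: 10 (length 2)
  I: 110 (length 3)
  B: 0 (length 1)
Average code length: 150/70 = 2.1429 bits/symbol


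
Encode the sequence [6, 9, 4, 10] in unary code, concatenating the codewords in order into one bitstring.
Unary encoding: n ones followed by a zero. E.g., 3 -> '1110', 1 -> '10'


Encode each number as n ones followed by a terminating 0:
  6 -> 1111110 (7 bits)
  9 -> 1111111110 (10 bits)
  4 -> 11110 (5 bits)
  10 -> 11111111110 (11 bits)
Total length = 7 + 10 + 5 + 11 = 33 bits.

Unary([6, 9, 4, 10]) = 111111011111111101111011111111110 (33 bits)


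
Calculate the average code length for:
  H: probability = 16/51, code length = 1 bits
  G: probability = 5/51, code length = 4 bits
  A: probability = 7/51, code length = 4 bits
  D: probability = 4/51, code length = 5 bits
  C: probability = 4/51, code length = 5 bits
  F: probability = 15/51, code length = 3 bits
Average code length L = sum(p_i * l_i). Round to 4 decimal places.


Weighted contributions p_i * l_i:
  H: (16/51) * 1 = 16/51
  G: (5/51) * 4 = 20/51
  A: (7/51) * 4 = 28/51
  D: (4/51) * 5 = 20/51
  C: (4/51) * 5 = 20/51
  F: (15/51) * 3 = 45/51
Sum = (16 + 20 + 28 + 20 + 20 + 45)/51 = 149/51

L = 149/51 = 2.9216 bits/symbol


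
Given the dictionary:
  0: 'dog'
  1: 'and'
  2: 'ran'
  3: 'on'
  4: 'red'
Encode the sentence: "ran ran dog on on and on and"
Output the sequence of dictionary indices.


Look up each word in the dictionary:
  'ran' -> 2
  'ran' -> 2
  'dog' -> 0
  'on' -> 3
  'on' -> 3
  'and' -> 1
  'on' -> 3
  'and' -> 1

Encoded: [2, 2, 0, 3, 3, 1, 3, 1]


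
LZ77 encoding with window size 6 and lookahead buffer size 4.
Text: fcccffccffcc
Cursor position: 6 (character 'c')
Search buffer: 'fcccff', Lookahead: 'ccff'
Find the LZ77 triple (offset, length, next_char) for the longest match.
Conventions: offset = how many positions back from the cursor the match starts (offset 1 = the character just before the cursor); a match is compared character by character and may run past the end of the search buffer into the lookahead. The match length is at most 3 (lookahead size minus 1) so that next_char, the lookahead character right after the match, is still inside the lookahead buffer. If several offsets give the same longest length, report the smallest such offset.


Try each offset into the search buffer:
  offset=1 (pos 5, char 'f'): match length 0
  offset=2 (pos 4, char 'f'): match length 0
  offset=3 (pos 3, char 'c'): match length 1
  offset=4 (pos 2, char 'c'): match length 3
  offset=5 (pos 1, char 'c'): match length 2
  offset=6 (pos 0, char 'f'): match length 0
Longest match has length 3 at offset 4.
next_char = character at position 6 + 3 = 9 -> 'f'

Best match: offset=4, length=3 (matching 'ccf' starting at position 2)
LZ77 triple: (4, 3, 'f')


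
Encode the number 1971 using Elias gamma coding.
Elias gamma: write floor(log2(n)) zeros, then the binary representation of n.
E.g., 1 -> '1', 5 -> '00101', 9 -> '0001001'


num_bits = floor(log2(1971)) + 1 = 11
leading_zeros = num_bits - 1 = 10
binary(1971) = 11110110011

Elias gamma(1971) = '0000000000' + '11110110011' = 000000000011110110011 (21 bits)


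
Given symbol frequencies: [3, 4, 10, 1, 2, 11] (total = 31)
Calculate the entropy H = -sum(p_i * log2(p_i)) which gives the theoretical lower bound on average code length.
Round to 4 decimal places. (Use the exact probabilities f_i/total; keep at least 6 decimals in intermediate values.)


Per-symbol terms -p_i * log2(p_i) with p_i = f_i/31:
  p = 3/31 = 0.096774: log2(p) = -3.369234, -p*log2(p) = 0.326055
  p = 4/31 = 0.129032: log2(p) = -2.954196, -p*log2(p) = 0.381187
  p = 10/31 = 0.322581: log2(p) = -1.632268, -p*log2(p) = 0.526538
  p = 1/31 = 0.032258: log2(p) = -4.954196, -p*log2(p) = 0.159813
  p = 2/31 = 0.064516: log2(p) = -3.954196, -p*log2(p) = 0.255109
  p = 11/31 = 0.354839: log2(p) = -1.494765, -p*log2(p) = 0.530400
H = 0.326055 + 0.381187 + 0.526538 + 0.159813 + 0.255109 + 0.530400 = 2.179102

H = 2.1791 bits/symbol


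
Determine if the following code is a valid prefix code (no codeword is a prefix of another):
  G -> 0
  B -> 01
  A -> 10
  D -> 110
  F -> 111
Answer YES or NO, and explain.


Checking each pair (does one codeword prefix another?):
  G='0' vs B='01': prefix -- VIOLATION

NO -- this is NOT a valid prefix code. G (0) is a prefix of B (01).


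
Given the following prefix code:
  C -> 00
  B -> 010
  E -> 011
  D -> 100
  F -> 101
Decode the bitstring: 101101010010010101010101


Decoding step by step:
Bits 101 -> F
Bits 101 -> F
Bits 010 -> B
Bits 010 -> B
Bits 010 -> B
Bits 101 -> F
Bits 010 -> B
Bits 101 -> F


Decoded message: FFBBBFBF


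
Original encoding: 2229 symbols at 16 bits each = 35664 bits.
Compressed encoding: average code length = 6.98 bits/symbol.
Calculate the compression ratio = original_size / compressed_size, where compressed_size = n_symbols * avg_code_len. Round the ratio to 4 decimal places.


original_size = n_symbols * orig_bits = 2229 * 16 = 35664 bits
compressed_size = n_symbols * avg_code_len = 2229 * 6.98 = 15558.42 bits
ratio = original_size / compressed_size = 35664 / 15558.42 = 2.2923

Compression ratio = 2.2923


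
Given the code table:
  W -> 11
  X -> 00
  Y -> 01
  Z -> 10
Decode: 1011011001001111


Decoding:
10 -> Z
11 -> W
01 -> Y
10 -> Z
01 -> Y
00 -> X
11 -> W
11 -> W


Result: ZWYZYXWW


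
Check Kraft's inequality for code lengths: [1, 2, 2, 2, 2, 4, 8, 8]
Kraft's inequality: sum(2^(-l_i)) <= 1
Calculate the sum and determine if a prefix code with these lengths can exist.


Sum = 2^(-1) + 2^(-2) + 2^(-2) + 2^(-2) + 2^(-2) + 2^(-4) + 2^(-8) + 2^(-8)
    = 0.5 + 0.25 + 0.25 + 0.25 + 0.25 + 0.0625 + 0.00390625 + 0.00390625
    = 402/256 = 1.5703125
Since 1.5703125 > 1, Kraft's inequality is NOT satisfied.
A prefix code with these lengths CANNOT exist.

Kraft sum = 1.5703125. Not satisfied.


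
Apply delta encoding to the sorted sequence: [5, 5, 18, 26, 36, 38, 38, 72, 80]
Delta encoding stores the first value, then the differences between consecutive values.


First value: 5
Deltas:
  5 - 5 = 0
  18 - 5 = 13
  26 - 18 = 8
  36 - 26 = 10
  38 - 36 = 2
  38 - 38 = 0
  72 - 38 = 34
  80 - 72 = 8


Delta encoded: [5, 0, 13, 8, 10, 2, 0, 34, 8]


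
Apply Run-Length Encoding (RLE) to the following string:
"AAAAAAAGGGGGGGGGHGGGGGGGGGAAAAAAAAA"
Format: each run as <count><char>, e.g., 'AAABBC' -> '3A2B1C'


Scanning runs left to right:
  i=0: run of 'A' x 7 -> '7A'
  i=7: run of 'G' x 9 -> '9G'
  i=16: run of 'H' x 1 -> '1H'
  i=17: run of 'G' x 9 -> '9G'
  i=26: run of 'A' x 9 -> '9A'

RLE = 7A9G1H9G9A


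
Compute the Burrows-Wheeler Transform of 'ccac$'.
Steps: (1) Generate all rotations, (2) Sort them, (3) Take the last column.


Rotations (sorted):
  0: $ccac -> last char: c
  1: ac$cc -> last char: c
  2: c$cca -> last char: a
  3: cac$c -> last char: c
  4: ccac$ -> last char: $


BWT = ccac$


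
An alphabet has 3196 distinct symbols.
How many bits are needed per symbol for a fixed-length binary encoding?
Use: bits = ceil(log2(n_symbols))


log2(3196) = 11.6421
Bracket: 2^11 = 2048 < 3196 <= 2^12 = 4096
So ceil(log2(3196)) = 12

bits = ceil(log2(3196)) = ceil(11.6421) = 12 bits


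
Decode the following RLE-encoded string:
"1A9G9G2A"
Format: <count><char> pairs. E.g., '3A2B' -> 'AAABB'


Expanding each <count><char> pair:
  1A -> 'A'
  9G -> 'GGGGGGGGG'
  9G -> 'GGGGGGGGG'
  2A -> 'AA'

Decoded = AGGGGGGGGGGGGGGGGGGAA


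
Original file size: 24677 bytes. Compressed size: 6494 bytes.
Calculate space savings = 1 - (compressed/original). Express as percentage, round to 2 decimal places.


ratio = compressed/original = 6494/24677 = 0.26316
savings = 1 - ratio = 1 - 0.26316 = 0.73684
as a percentage: 0.73684 * 100 = 73.68%

Space savings = 1 - 6494/24677 = 73.68%


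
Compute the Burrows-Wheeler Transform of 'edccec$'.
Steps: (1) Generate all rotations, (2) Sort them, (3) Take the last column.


Rotations (sorted):
  0: $edccec -> last char: c
  1: c$edcce -> last char: e
  2: ccec$ed -> last char: d
  3: cec$edc -> last char: c
  4: dccec$e -> last char: e
  5: ec$edcc -> last char: c
  6: edccec$ -> last char: $


BWT = cedcec$


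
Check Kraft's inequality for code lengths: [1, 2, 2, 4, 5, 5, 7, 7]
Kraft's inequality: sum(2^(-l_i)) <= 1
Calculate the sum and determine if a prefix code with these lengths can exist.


Sum = 2^(-1) + 2^(-2) + 2^(-2) + 2^(-4) + 2^(-5) + 2^(-5) + 2^(-7) + 2^(-7)
    = 0.5 + 0.25 + 0.25 + 0.0625 + 0.03125 + 0.03125 + 0.0078125 + 0.0078125
    = 146/128 = 1.140625
Since 1.140625 > 1, Kraft's inequality is NOT satisfied.
A prefix code with these lengths CANNOT exist.

Kraft sum = 1.140625. Not satisfied.


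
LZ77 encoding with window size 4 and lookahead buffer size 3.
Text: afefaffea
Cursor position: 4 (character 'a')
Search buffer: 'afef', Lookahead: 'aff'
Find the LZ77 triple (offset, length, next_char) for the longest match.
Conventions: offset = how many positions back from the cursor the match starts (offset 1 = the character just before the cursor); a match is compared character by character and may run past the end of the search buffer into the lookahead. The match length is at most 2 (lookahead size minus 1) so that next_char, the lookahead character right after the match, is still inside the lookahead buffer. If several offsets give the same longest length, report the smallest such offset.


Try each offset into the search buffer:
  offset=1 (pos 3, char 'f'): match length 0
  offset=2 (pos 2, char 'e'): match length 0
  offset=3 (pos 1, char 'f'): match length 0
  offset=4 (pos 0, char 'a'): match length 2
Longest match has length 2 at offset 4.
next_char = character at position 4 + 2 = 6 -> 'f'

Best match: offset=4, length=2 (matching 'af' starting at position 0)
LZ77 triple: (4, 2, 'f')


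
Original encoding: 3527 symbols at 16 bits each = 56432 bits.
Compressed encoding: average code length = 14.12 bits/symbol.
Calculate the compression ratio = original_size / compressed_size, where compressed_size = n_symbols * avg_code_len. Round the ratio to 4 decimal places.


original_size = n_symbols * orig_bits = 3527 * 16 = 56432 bits
compressed_size = n_symbols * avg_code_len = 3527 * 14.12 = 49801.24 bits
ratio = original_size / compressed_size = 56432 / 49801.24 = 1.1331

Compression ratio = 1.1331


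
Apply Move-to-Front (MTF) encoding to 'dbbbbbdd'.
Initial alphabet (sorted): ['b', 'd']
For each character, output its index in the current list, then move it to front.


MTF encoding:
'd': index 1 in ['b', 'd'] -> ['d', 'b']
'b': index 1 in ['d', 'b'] -> ['b', 'd']
'b': index 0 in ['b', 'd'] -> ['b', 'd']
'b': index 0 in ['b', 'd'] -> ['b', 'd']
'b': index 0 in ['b', 'd'] -> ['b', 'd']
'b': index 0 in ['b', 'd'] -> ['b', 'd']
'd': index 1 in ['b', 'd'] -> ['d', 'b']
'd': index 0 in ['d', 'b'] -> ['d', 'b']


Output: [1, 1, 0, 0, 0, 0, 1, 0]


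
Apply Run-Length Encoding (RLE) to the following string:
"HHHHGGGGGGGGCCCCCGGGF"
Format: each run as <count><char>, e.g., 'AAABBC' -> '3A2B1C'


Scanning runs left to right:
  i=0: run of 'H' x 4 -> '4H'
  i=4: run of 'G' x 8 -> '8G'
  i=12: run of 'C' x 5 -> '5C'
  i=17: run of 'G' x 3 -> '3G'
  i=20: run of 'F' x 1 -> '1F'

RLE = 4H8G5C3G1F


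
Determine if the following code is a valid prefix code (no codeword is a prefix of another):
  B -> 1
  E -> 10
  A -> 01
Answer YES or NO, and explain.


Checking each pair (does one codeword prefix another?):
  B='1' vs E='10': prefix -- VIOLATION

NO -- this is NOT a valid prefix code. B (1) is a prefix of E (10).


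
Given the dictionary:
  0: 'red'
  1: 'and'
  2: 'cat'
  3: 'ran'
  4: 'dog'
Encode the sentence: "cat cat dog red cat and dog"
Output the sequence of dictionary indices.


Look up each word in the dictionary:
  'cat' -> 2
  'cat' -> 2
  'dog' -> 4
  'red' -> 0
  'cat' -> 2
  'and' -> 1
  'dog' -> 4

Encoded: [2, 2, 4, 0, 2, 1, 4]


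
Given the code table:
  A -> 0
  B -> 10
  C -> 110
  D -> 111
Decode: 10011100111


Decoding:
10 -> B
0 -> A
111 -> D
0 -> A
0 -> A
111 -> D


Result: BADAAD


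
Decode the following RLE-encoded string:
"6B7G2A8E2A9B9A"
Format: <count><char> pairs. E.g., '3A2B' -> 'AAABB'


Expanding each <count><char> pair:
  6B -> 'BBBBBB'
  7G -> 'GGGGGGG'
  2A -> 'AA'
  8E -> 'EEEEEEEE'
  2A -> 'AA'
  9B -> 'BBBBBBBBB'
  9A -> 'AAAAAAAAA'

Decoded = BBBBBBGGGGGGGAAEEEEEEEEAABBBBBBBBBAAAAAAAAA


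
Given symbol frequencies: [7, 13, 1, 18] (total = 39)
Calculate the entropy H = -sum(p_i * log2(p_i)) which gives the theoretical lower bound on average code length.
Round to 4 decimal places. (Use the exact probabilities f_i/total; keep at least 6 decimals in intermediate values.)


Per-symbol terms -p_i * log2(p_i) with p_i = f_i/39:
  p = 7/39 = 0.179487: log2(p) = -2.478047, -p*log2(p) = 0.444778
  p = 13/39 = 0.333333: log2(p) = -1.584963, -p*log2(p) = 0.528321
  p = 1/39 = 0.025641: log2(p) = -5.285402, -p*log2(p) = 0.135523
  p = 18/39 = 0.461538: log2(p) = -1.115477, -p*log2(p) = 0.514836
H = 0.444778 + 0.528321 + 0.135523 + 0.514836 = 1.623458

H = 1.6235 bits/symbol


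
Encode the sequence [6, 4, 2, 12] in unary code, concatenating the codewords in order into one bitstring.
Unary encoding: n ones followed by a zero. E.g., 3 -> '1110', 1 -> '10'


Encode each number as n ones followed by a terminating 0:
  6 -> 1111110 (7 bits)
  4 -> 11110 (5 bits)
  2 -> 110 (3 bits)
  12 -> 1111111111110 (13 bits)
Total length = 7 + 5 + 3 + 13 = 28 bits.

Unary([6, 4, 2, 12]) = 1111110111101101111111111110 (28 bits)


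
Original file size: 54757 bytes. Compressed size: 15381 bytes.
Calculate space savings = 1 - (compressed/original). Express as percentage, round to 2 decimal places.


ratio = compressed/original = 15381/54757 = 0.280896
savings = 1 - ratio = 1 - 0.280896 = 0.719104
as a percentage: 0.719104 * 100 = 71.91%

Space savings = 1 - 15381/54757 = 71.91%


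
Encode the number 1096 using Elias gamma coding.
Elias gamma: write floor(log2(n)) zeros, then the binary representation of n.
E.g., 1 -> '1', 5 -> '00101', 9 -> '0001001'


num_bits = floor(log2(1096)) + 1 = 11
leading_zeros = num_bits - 1 = 10
binary(1096) = 10001001000

Elias gamma(1096) = '0000000000' + '10001001000' = 000000000010001001000 (21 bits)


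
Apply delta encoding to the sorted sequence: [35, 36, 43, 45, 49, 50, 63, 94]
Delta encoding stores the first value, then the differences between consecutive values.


First value: 35
Deltas:
  36 - 35 = 1
  43 - 36 = 7
  45 - 43 = 2
  49 - 45 = 4
  50 - 49 = 1
  63 - 50 = 13
  94 - 63 = 31


Delta encoded: [35, 1, 7, 2, 4, 1, 13, 31]


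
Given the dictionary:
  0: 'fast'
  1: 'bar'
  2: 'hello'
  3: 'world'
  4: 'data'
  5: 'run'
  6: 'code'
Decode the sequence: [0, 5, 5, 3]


Look up each index in the dictionary:
  0 -> 'fast'
  5 -> 'run'
  5 -> 'run'
  3 -> 'world'

Decoded: "fast run run world"


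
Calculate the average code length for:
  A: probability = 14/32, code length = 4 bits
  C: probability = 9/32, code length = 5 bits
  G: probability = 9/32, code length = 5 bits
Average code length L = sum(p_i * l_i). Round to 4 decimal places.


Weighted contributions p_i * l_i:
  A: (14/32) * 4 = 56/32
  C: (9/32) * 5 = 45/32
  G: (9/32) * 5 = 45/32
Sum = (56 + 45 + 45)/32 = 146/32

L = 146/32 = 4.5625 bits/symbol


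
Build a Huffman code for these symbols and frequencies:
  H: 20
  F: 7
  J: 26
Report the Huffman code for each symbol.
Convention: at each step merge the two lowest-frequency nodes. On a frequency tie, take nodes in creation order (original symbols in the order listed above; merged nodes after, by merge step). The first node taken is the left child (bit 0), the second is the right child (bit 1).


Huffman tree construction:
Step 1: Merge F(7) + H(20) = 27
Step 2: Merge J(26) + (F+H)(27) = 53
Read each symbol's code off the tree from the root (left child = 0, right child = 1).

Codes:
  H: 11 (length 2)
  F: 10 (length 2)
  J: 0 (length 1)
Average code length: 80/53 = 1.5094 bits/symbol


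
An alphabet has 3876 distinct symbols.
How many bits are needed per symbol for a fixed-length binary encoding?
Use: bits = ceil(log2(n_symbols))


log2(3876) = 11.9204
Bracket: 2^11 = 2048 < 3876 <= 2^12 = 4096
So ceil(log2(3876)) = 12

bits = ceil(log2(3876)) = ceil(11.9204) = 12 bits


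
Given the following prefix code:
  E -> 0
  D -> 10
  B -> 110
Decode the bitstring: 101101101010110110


Decoding step by step:
Bits 10 -> D
Bits 110 -> B
Bits 110 -> B
Bits 10 -> D
Bits 10 -> D
Bits 110 -> B
Bits 110 -> B


Decoded message: DBBDDBB


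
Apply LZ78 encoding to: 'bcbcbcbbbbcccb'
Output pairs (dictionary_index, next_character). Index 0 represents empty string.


LZ78 encoding steps:
Dictionary: {0: ''}
Step 1: w='' (idx 0), next='b' -> output (0, 'b'), add 'b' as idx 1
Step 2: w='' (idx 0), next='c' -> output (0, 'c'), add 'c' as idx 2
Step 3: w='b' (idx 1), next='c' -> output (1, 'c'), add 'bc' as idx 3
Step 4: w='bc' (idx 3), next='b' -> output (3, 'b'), add 'bcb' as idx 4
Step 5: w='b' (idx 1), next='b' -> output (1, 'b'), add 'bb' as idx 5
Step 6: w='bc' (idx 3), next='c' -> output (3, 'c'), add 'bcc' as idx 6
Step 7: w='c' (idx 2), next='b' -> output (2, 'b'), add 'cb' as idx 7


Encoded: [(0, 'b'), (0, 'c'), (1, 'c'), (3, 'b'), (1, 'b'), (3, 'c'), (2, 'b')]


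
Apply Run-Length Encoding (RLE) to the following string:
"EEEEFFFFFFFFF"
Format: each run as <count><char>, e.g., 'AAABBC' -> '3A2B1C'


Scanning runs left to right:
  i=0: run of 'E' x 4 -> '4E'
  i=4: run of 'F' x 9 -> '9F'

RLE = 4E9F


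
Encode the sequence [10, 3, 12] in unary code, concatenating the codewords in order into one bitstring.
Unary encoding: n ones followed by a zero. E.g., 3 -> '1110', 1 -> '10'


Encode each number as n ones followed by a terminating 0:
  10 -> 11111111110 (11 bits)
  3 -> 1110 (4 bits)
  12 -> 1111111111110 (13 bits)
Total length = 11 + 4 + 13 = 28 bits.

Unary([10, 3, 12]) = 1111111111011101111111111110 (28 bits)


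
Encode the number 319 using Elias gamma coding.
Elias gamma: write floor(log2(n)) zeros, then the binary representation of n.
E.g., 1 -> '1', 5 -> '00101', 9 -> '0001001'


num_bits = floor(log2(319)) + 1 = 9
leading_zeros = num_bits - 1 = 8
binary(319) = 100111111

Elias gamma(319) = '00000000' + '100111111' = 00000000100111111 (17 bits)


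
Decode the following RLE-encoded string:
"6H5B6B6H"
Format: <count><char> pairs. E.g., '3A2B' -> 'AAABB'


Expanding each <count><char> pair:
  6H -> 'HHHHHH'
  5B -> 'BBBBB'
  6B -> 'BBBBBB'
  6H -> 'HHHHHH'

Decoded = HHHHHHBBBBBBBBBBBHHHHHH


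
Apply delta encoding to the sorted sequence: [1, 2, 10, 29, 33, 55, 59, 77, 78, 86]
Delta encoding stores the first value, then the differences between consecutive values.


First value: 1
Deltas:
  2 - 1 = 1
  10 - 2 = 8
  29 - 10 = 19
  33 - 29 = 4
  55 - 33 = 22
  59 - 55 = 4
  77 - 59 = 18
  78 - 77 = 1
  86 - 78 = 8


Delta encoded: [1, 1, 8, 19, 4, 22, 4, 18, 1, 8]


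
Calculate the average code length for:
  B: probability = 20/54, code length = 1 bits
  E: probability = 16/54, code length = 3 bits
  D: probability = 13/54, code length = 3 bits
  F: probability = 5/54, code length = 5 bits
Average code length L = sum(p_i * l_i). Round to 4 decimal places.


Weighted contributions p_i * l_i:
  B: (20/54) * 1 = 20/54
  E: (16/54) * 3 = 48/54
  D: (13/54) * 3 = 39/54
  F: (5/54) * 5 = 25/54
Sum = (20 + 48 + 39 + 25)/54 = 132/54

L = 132/54 = 2.4444 bits/symbol


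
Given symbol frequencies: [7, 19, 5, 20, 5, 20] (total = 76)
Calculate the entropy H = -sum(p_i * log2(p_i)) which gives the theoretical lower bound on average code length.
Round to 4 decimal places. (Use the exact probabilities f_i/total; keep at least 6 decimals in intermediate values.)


Per-symbol terms -p_i * log2(p_i) with p_i = f_i/76:
  p = 7/76 = 0.092105: log2(p) = -3.440573, -p*log2(p) = 0.316895
  p = 19/76 = 0.250000: log2(p) = -2.000000, -p*log2(p) = 0.500000
  p = 5/76 = 0.065789: log2(p) = -3.925999, -p*log2(p) = 0.258289
  p = 20/76 = 0.263158: log2(p) = -1.925999, -p*log2(p) = 0.506842
  p = 5/76 = 0.065789: log2(p) = -3.925999, -p*log2(p) = 0.258289
  p = 20/76 = 0.263158: log2(p) = -1.925999, -p*log2(p) = 0.506842
H = 0.316895 + 0.500000 + 0.258289 + 0.506842 + 0.258289 + 0.506842 = 2.347157

H = 2.3472 bits/symbol


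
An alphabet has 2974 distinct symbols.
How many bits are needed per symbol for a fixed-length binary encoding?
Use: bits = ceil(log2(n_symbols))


log2(2974) = 11.5382
Bracket: 2^11 = 2048 < 2974 <= 2^12 = 4096
So ceil(log2(2974)) = 12

bits = ceil(log2(2974)) = ceil(11.5382) = 12 bits


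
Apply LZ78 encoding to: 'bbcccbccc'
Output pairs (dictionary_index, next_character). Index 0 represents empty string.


LZ78 encoding steps:
Dictionary: {0: ''}
Step 1: w='' (idx 0), next='b' -> output (0, 'b'), add 'b' as idx 1
Step 2: w='b' (idx 1), next='c' -> output (1, 'c'), add 'bc' as idx 2
Step 3: w='' (idx 0), next='c' -> output (0, 'c'), add 'c' as idx 3
Step 4: w='c' (idx 3), next='b' -> output (3, 'b'), add 'cb' as idx 4
Step 5: w='c' (idx 3), next='c' -> output (3, 'c'), add 'cc' as idx 5
Step 6: w='c' (idx 3), end of input -> output (3, '')


Encoded: [(0, 'b'), (1, 'c'), (0, 'c'), (3, 'b'), (3, 'c'), (3, '')]


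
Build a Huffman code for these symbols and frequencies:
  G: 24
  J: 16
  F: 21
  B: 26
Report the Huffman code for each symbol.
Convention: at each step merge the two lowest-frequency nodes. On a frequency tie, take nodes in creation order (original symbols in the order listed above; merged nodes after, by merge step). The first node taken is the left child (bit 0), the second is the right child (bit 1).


Huffman tree construction:
Step 1: Merge J(16) + F(21) = 37
Step 2: Merge G(24) + B(26) = 50
Step 3: Merge (J+F)(37) + (G+B)(50) = 87
Read each symbol's code off the tree from the root (left child = 0, right child = 1).

Codes:
  G: 10 (length 2)
  J: 00 (length 2)
  F: 01 (length 2)
  B: 11 (length 2)
Average code length: 174/87 = 2.0000 bits/symbol


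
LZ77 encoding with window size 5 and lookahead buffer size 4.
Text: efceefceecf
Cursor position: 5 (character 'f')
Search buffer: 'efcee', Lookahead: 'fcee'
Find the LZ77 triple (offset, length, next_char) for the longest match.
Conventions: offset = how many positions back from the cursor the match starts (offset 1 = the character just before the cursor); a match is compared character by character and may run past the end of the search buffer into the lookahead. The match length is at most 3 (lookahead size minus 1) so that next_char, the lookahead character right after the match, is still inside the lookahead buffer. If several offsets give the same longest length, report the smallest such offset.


Try each offset into the search buffer:
  offset=1 (pos 4, char 'e'): match length 0
  offset=2 (pos 3, char 'e'): match length 0
  offset=3 (pos 2, char 'c'): match length 0
  offset=4 (pos 1, char 'f'): match length 3
  offset=5 (pos 0, char 'e'): match length 0
Longest match has length 3 at offset 4.
next_char = character at position 5 + 3 = 8 -> 'e'

Best match: offset=4, length=3 (matching 'fce' starting at position 1)
LZ77 triple: (4, 3, 'e')


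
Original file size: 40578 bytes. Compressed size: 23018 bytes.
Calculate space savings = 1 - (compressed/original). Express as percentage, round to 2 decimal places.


ratio = compressed/original = 23018/40578 = 0.567253
savings = 1 - ratio = 1 - 0.567253 = 0.432747
as a percentage: 0.432747 * 100 = 43.27%

Space savings = 1 - 23018/40578 = 43.27%


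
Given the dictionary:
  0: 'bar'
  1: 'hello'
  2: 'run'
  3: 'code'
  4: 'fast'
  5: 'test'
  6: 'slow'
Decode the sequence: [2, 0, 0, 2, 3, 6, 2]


Look up each index in the dictionary:
  2 -> 'run'
  0 -> 'bar'
  0 -> 'bar'
  2 -> 'run'
  3 -> 'code'
  6 -> 'slow'
  2 -> 'run'

Decoded: "run bar bar run code slow run"


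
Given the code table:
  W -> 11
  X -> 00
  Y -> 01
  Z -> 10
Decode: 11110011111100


Decoding:
11 -> W
11 -> W
00 -> X
11 -> W
11 -> W
11 -> W
00 -> X


Result: WWXWWWX


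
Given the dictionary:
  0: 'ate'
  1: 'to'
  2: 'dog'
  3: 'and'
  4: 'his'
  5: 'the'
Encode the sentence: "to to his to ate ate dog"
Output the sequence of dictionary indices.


Look up each word in the dictionary:
  'to' -> 1
  'to' -> 1
  'his' -> 4
  'to' -> 1
  'ate' -> 0
  'ate' -> 0
  'dog' -> 2

Encoded: [1, 1, 4, 1, 0, 0, 2]


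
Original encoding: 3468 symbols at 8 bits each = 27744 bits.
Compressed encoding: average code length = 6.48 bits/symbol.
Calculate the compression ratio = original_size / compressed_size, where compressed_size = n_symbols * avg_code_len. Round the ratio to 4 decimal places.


original_size = n_symbols * orig_bits = 3468 * 8 = 27744 bits
compressed_size = n_symbols * avg_code_len = 3468 * 6.48 = 22472.64 bits
ratio = original_size / compressed_size = 27744 / 22472.64 = 1.2346

Compression ratio = 1.2346


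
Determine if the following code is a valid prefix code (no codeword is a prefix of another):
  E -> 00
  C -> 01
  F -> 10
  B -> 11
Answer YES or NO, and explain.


Checking each pair (does one codeword prefix another?):
  E='00' vs C='01': no prefix
  E='00' vs F='10': no prefix
  E='00' vs B='11': no prefix
  C='01' vs E='00': no prefix
  C='01' vs F='10': no prefix
  C='01' vs B='11': no prefix
  F='10' vs E='00': no prefix
  F='10' vs C='01': no prefix
  F='10' vs B='11': no prefix
  B='11' vs E='00': no prefix
  B='11' vs C='01': no prefix
  B='11' vs F='10': no prefix
No violation found over all pairs.

YES -- this is a valid prefix code. No codeword is a prefix of any other codeword.


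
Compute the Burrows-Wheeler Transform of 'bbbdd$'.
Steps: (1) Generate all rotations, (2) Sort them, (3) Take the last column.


Rotations (sorted):
  0: $bbbdd -> last char: d
  1: bbbdd$ -> last char: $
  2: bbdd$b -> last char: b
  3: bdd$bb -> last char: b
  4: d$bbbd -> last char: d
  5: dd$bbb -> last char: b


BWT = d$bbdb


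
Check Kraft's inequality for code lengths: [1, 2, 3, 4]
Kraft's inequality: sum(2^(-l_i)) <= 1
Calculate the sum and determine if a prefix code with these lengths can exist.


Sum = 2^(-1) + 2^(-2) + 2^(-3) + 2^(-4)
    = 0.5 + 0.25 + 0.125 + 0.0625
    = 15/16 = 0.9375
Since 0.9375 <= 1, Kraft's inequality IS satisfied.
A prefix code with these lengths CAN exist.

Kraft sum = 0.9375. Satisfied.


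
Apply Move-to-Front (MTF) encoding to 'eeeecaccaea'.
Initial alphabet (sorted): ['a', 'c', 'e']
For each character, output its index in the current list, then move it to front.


MTF encoding:
'e': index 2 in ['a', 'c', 'e'] -> ['e', 'a', 'c']
'e': index 0 in ['e', 'a', 'c'] -> ['e', 'a', 'c']
'e': index 0 in ['e', 'a', 'c'] -> ['e', 'a', 'c']
'e': index 0 in ['e', 'a', 'c'] -> ['e', 'a', 'c']
'c': index 2 in ['e', 'a', 'c'] -> ['c', 'e', 'a']
'a': index 2 in ['c', 'e', 'a'] -> ['a', 'c', 'e']
'c': index 1 in ['a', 'c', 'e'] -> ['c', 'a', 'e']
'c': index 0 in ['c', 'a', 'e'] -> ['c', 'a', 'e']
'a': index 1 in ['c', 'a', 'e'] -> ['a', 'c', 'e']
'e': index 2 in ['a', 'c', 'e'] -> ['e', 'a', 'c']
'a': index 1 in ['e', 'a', 'c'] -> ['a', 'e', 'c']


Output: [2, 0, 0, 0, 2, 2, 1, 0, 1, 2, 1]


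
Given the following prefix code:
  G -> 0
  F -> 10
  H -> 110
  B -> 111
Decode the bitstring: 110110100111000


Decoding step by step:
Bits 110 -> H
Bits 110 -> H
Bits 10 -> F
Bits 0 -> G
Bits 111 -> B
Bits 0 -> G
Bits 0 -> G
Bits 0 -> G


Decoded message: HHFGBGGG


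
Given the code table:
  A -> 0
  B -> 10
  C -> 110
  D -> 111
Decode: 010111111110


Decoding:
0 -> A
10 -> B
111 -> D
111 -> D
110 -> C


Result: ABDDC


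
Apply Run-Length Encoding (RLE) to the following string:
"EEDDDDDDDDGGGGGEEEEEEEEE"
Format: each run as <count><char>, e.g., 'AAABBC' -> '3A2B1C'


Scanning runs left to right:
  i=0: run of 'E' x 2 -> '2E'
  i=2: run of 'D' x 8 -> '8D'
  i=10: run of 'G' x 5 -> '5G'
  i=15: run of 'E' x 9 -> '9E'

RLE = 2E8D5G9E


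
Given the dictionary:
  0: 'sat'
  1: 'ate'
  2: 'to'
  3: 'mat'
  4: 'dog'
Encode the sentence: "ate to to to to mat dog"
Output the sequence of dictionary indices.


Look up each word in the dictionary:
  'ate' -> 1
  'to' -> 2
  'to' -> 2
  'to' -> 2
  'to' -> 2
  'mat' -> 3
  'dog' -> 4

Encoded: [1, 2, 2, 2, 2, 3, 4]


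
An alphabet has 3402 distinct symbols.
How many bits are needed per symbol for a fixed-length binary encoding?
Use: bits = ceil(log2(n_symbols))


log2(3402) = 11.7322
Bracket: 2^11 = 2048 < 3402 <= 2^12 = 4096
So ceil(log2(3402)) = 12

bits = ceil(log2(3402)) = ceil(11.7322) = 12 bits


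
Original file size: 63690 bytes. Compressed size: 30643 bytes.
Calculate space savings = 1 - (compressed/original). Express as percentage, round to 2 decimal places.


ratio = compressed/original = 30643/63690 = 0.481127
savings = 1 - ratio = 1 - 0.481127 = 0.518873
as a percentage: 0.518873 * 100 = 51.89%

Space savings = 1 - 30643/63690 = 51.89%


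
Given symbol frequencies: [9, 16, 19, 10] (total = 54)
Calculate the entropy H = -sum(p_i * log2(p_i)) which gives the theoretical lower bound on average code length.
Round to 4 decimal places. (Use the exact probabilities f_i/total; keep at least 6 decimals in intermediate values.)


Per-symbol terms -p_i * log2(p_i) with p_i = f_i/54:
  p = 9/54 = 0.166667: log2(p) = -2.584963, -p*log2(p) = 0.430827
  p = 16/54 = 0.296296: log2(p) = -1.754888, -p*log2(p) = 0.519967
  p = 19/54 = 0.351852: log2(p) = -1.506960, -p*log2(p) = 0.530227
  p = 10/54 = 0.185185: log2(p) = -2.432959, -p*log2(p) = 0.450548
H = 0.430827 + 0.519967 + 0.530227 + 0.450548 = 1.931569

H = 1.9316 bits/symbol


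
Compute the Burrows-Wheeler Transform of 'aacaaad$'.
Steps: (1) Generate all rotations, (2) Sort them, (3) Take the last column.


Rotations (sorted):
  0: $aacaaad -> last char: d
  1: aaad$aac -> last char: c
  2: aacaaad$ -> last char: $
  3: aad$aaca -> last char: a
  4: acaaad$a -> last char: a
  5: ad$aacaa -> last char: a
  6: caaad$aa -> last char: a
  7: d$aacaaa -> last char: a


BWT = dc$aaaaa


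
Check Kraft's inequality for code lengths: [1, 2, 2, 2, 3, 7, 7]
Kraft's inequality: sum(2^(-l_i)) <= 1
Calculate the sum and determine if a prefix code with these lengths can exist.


Sum = 2^(-1) + 2^(-2) + 2^(-2) + 2^(-2) + 2^(-3) + 2^(-7) + 2^(-7)
    = 0.5 + 0.25 + 0.25 + 0.25 + 0.125 + 0.0078125 + 0.0078125
    = 178/128 = 1.390625
Since 1.390625 > 1, Kraft's inequality is NOT satisfied.
A prefix code with these lengths CANNOT exist.

Kraft sum = 1.390625. Not satisfied.


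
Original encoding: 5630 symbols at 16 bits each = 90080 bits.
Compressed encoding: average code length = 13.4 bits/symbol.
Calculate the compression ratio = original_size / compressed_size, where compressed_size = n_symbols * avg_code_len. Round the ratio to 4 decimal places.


original_size = n_symbols * orig_bits = 5630 * 16 = 90080 bits
compressed_size = n_symbols * avg_code_len = 5630 * 13.4 = 75442.0 bits
ratio = original_size / compressed_size = 90080 / 75442.0 = 1.194

Compression ratio = 1.194


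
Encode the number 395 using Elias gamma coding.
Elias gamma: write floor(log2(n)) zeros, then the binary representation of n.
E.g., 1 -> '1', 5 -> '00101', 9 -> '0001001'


num_bits = floor(log2(395)) + 1 = 9
leading_zeros = num_bits - 1 = 8
binary(395) = 110001011

Elias gamma(395) = '00000000' + '110001011' = 00000000110001011 (17 bits)


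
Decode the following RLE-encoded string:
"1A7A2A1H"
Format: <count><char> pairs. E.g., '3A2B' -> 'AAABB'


Expanding each <count><char> pair:
  1A -> 'A'
  7A -> 'AAAAAAA'
  2A -> 'AA'
  1H -> 'H'

Decoded = AAAAAAAAAAH


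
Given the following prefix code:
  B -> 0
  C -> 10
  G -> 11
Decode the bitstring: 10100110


Decoding step by step:
Bits 10 -> C
Bits 10 -> C
Bits 0 -> B
Bits 11 -> G
Bits 0 -> B


Decoded message: CCBGB


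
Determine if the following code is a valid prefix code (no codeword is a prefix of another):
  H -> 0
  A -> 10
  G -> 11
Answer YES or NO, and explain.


Checking each pair (does one codeword prefix another?):
  H='0' vs A='10': no prefix
  H='0' vs G='11': no prefix
  A='10' vs H='0': no prefix
  A='10' vs G='11': no prefix
  G='11' vs H='0': no prefix
  G='11' vs A='10': no prefix
No violation found over all pairs.

YES -- this is a valid prefix code. No codeword is a prefix of any other codeword.


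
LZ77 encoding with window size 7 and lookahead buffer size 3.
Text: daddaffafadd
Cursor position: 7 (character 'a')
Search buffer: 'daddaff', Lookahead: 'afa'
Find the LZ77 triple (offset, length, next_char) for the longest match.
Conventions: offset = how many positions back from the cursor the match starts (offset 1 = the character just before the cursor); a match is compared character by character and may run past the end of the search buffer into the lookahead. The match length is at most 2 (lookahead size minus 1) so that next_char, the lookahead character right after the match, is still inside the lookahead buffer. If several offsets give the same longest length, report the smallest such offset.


Try each offset into the search buffer:
  offset=1 (pos 6, char 'f'): match length 0
  offset=2 (pos 5, char 'f'): match length 0
  offset=3 (pos 4, char 'a'): match length 2
  offset=4 (pos 3, char 'd'): match length 0
  offset=5 (pos 2, char 'd'): match length 0
  offset=6 (pos 1, char 'a'): match length 1
  offset=7 (pos 0, char 'd'): match length 0
Longest match has length 2 at offset 3.
next_char = character at position 7 + 2 = 9 -> 'a'

Best match: offset=3, length=2 (matching 'af' starting at position 4)
LZ77 triple: (3, 2, 'a')


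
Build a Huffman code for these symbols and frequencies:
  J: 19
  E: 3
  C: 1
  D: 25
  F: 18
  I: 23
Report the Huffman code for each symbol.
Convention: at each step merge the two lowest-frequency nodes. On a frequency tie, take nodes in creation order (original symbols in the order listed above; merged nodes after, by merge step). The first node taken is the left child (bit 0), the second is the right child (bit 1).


Huffman tree construction:
Step 1: Merge C(1) + E(3) = 4
Step 2: Merge (C+E)(4) + F(18) = 22
Step 3: Merge J(19) + ((C+E)+F)(22) = 41
Step 4: Merge I(23) + D(25) = 48
Step 5: Merge (J+((C+E)+F))(41) + (I+D)(48) = 89
Read each symbol's code off the tree from the root (left child = 0, right child = 1).

Codes:
  J: 00 (length 2)
  E: 0101 (length 4)
  C: 0100 (length 4)
  D: 11 (length 2)
  F: 011 (length 3)
  I: 10 (length 2)
Average code length: 204/89 = 2.2921 bits/symbol


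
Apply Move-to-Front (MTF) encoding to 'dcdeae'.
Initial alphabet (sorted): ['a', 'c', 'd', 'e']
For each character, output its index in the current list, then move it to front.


MTF encoding:
'd': index 2 in ['a', 'c', 'd', 'e'] -> ['d', 'a', 'c', 'e']
'c': index 2 in ['d', 'a', 'c', 'e'] -> ['c', 'd', 'a', 'e']
'd': index 1 in ['c', 'd', 'a', 'e'] -> ['d', 'c', 'a', 'e']
'e': index 3 in ['d', 'c', 'a', 'e'] -> ['e', 'd', 'c', 'a']
'a': index 3 in ['e', 'd', 'c', 'a'] -> ['a', 'e', 'd', 'c']
'e': index 1 in ['a', 'e', 'd', 'c'] -> ['e', 'a', 'd', 'c']


Output: [2, 2, 1, 3, 3, 1]


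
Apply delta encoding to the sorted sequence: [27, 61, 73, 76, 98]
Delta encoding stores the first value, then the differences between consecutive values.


First value: 27
Deltas:
  61 - 27 = 34
  73 - 61 = 12
  76 - 73 = 3
  98 - 76 = 22


Delta encoded: [27, 34, 12, 3, 22]


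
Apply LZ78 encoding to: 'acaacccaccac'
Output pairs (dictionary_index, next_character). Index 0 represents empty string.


LZ78 encoding steps:
Dictionary: {0: ''}
Step 1: w='' (idx 0), next='a' -> output (0, 'a'), add 'a' as idx 1
Step 2: w='' (idx 0), next='c' -> output (0, 'c'), add 'c' as idx 2
Step 3: w='a' (idx 1), next='a' -> output (1, 'a'), add 'aa' as idx 3
Step 4: w='c' (idx 2), next='c' -> output (2, 'c'), add 'cc' as idx 4
Step 5: w='c' (idx 2), next='a' -> output (2, 'a'), add 'ca' as idx 5
Step 6: w='cc' (idx 4), next='a' -> output (4, 'a'), add 'cca' as idx 6
Step 7: w='c' (idx 2), end of input -> output (2, '')


Encoded: [(0, 'a'), (0, 'c'), (1, 'a'), (2, 'c'), (2, 'a'), (4, 'a'), (2, '')]


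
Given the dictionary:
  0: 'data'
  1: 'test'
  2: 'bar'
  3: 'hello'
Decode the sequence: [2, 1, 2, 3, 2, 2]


Look up each index in the dictionary:
  2 -> 'bar'
  1 -> 'test'
  2 -> 'bar'
  3 -> 'hello'
  2 -> 'bar'
  2 -> 'bar'

Decoded: "bar test bar hello bar bar"


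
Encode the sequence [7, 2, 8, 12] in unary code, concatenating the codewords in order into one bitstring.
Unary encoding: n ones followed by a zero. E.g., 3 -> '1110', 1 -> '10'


Encode each number as n ones followed by a terminating 0:
  7 -> 11111110 (8 bits)
  2 -> 110 (3 bits)
  8 -> 111111110 (9 bits)
  12 -> 1111111111110 (13 bits)
Total length = 8 + 3 + 9 + 13 = 33 bits.

Unary([7, 2, 8, 12]) = 111111101101111111101111111111110 (33 bits)


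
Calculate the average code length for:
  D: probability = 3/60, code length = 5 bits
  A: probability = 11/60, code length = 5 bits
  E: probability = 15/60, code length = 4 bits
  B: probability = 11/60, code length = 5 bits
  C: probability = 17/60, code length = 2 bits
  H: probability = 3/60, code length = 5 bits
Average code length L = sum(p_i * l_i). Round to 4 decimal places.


Weighted contributions p_i * l_i:
  D: (3/60) * 5 = 15/60
  A: (11/60) * 5 = 55/60
  E: (15/60) * 4 = 60/60
  B: (11/60) * 5 = 55/60
  C: (17/60) * 2 = 34/60
  H: (3/60) * 5 = 15/60
Sum = (15 + 55 + 60 + 55 + 34 + 15)/60 = 234/60

L = 234/60 = 3.9000 bits/symbol


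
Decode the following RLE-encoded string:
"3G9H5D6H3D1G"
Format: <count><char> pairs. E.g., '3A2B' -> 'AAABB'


Expanding each <count><char> pair:
  3G -> 'GGG'
  9H -> 'HHHHHHHHH'
  5D -> 'DDDDD'
  6H -> 'HHHHHH'
  3D -> 'DDD'
  1G -> 'G'

Decoded = GGGHHHHHHHHHDDDDDHHHHHHDDDG
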